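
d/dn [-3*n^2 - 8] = -6*n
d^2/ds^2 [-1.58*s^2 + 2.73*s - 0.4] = -3.16000000000000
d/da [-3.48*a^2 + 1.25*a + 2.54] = 1.25 - 6.96*a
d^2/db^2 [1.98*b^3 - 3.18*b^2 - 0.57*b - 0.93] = 11.88*b - 6.36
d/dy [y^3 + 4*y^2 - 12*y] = 3*y^2 + 8*y - 12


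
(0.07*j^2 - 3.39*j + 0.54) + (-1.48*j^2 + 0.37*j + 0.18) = -1.41*j^2 - 3.02*j + 0.72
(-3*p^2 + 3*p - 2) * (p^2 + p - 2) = -3*p^4 + 7*p^2 - 8*p + 4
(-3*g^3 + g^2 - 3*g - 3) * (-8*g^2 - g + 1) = 24*g^5 - 5*g^4 + 20*g^3 + 28*g^2 - 3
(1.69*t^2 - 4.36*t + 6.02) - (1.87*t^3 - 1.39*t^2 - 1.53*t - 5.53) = -1.87*t^3 + 3.08*t^2 - 2.83*t + 11.55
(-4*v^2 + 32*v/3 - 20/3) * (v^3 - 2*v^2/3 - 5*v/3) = -4*v^5 + 40*v^4/3 - 64*v^3/9 - 40*v^2/3 + 100*v/9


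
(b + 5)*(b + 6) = b^2 + 11*b + 30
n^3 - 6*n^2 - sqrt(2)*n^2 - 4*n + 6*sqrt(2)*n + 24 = (n - 6)*(n - 2*sqrt(2))*(n + sqrt(2))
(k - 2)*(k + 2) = k^2 - 4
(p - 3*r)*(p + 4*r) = p^2 + p*r - 12*r^2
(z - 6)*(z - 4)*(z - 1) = z^3 - 11*z^2 + 34*z - 24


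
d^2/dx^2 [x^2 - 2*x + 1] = 2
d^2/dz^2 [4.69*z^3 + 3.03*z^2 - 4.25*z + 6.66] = 28.14*z + 6.06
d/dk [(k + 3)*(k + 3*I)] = 2*k + 3 + 3*I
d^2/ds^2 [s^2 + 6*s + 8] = 2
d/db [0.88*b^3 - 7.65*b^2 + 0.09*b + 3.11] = 2.64*b^2 - 15.3*b + 0.09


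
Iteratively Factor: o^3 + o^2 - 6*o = (o - 2)*(o^2 + 3*o) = (o - 2)*(o + 3)*(o)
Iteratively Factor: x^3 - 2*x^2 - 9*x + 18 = (x - 2)*(x^2 - 9) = (x - 3)*(x - 2)*(x + 3)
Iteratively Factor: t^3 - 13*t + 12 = (t - 3)*(t^2 + 3*t - 4) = (t - 3)*(t - 1)*(t + 4)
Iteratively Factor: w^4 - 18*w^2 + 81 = (w + 3)*(w^3 - 3*w^2 - 9*w + 27) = (w - 3)*(w + 3)*(w^2 - 9) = (w - 3)^2*(w + 3)*(w + 3)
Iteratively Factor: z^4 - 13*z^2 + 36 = (z - 2)*(z^3 + 2*z^2 - 9*z - 18) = (z - 3)*(z - 2)*(z^2 + 5*z + 6) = (z - 3)*(z - 2)*(z + 3)*(z + 2)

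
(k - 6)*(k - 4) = k^2 - 10*k + 24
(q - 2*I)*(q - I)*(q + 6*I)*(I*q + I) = I*q^4 - 3*q^3 + I*q^3 - 3*q^2 + 16*I*q^2 + 12*q + 16*I*q + 12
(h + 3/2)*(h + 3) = h^2 + 9*h/2 + 9/2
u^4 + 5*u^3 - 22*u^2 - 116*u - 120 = (u - 5)*(u + 2)^2*(u + 6)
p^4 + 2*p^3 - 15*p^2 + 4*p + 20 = (p - 2)^2*(p + 1)*(p + 5)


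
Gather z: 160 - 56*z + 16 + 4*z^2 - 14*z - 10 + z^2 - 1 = 5*z^2 - 70*z + 165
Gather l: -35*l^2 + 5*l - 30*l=-35*l^2 - 25*l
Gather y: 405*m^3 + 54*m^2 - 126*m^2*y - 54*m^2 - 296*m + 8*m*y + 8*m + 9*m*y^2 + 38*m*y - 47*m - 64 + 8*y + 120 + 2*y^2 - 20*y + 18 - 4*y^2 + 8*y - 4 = 405*m^3 - 335*m + y^2*(9*m - 2) + y*(-126*m^2 + 46*m - 4) + 70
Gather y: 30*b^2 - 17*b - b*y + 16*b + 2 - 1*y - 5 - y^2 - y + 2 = 30*b^2 - b - y^2 + y*(-b - 2) - 1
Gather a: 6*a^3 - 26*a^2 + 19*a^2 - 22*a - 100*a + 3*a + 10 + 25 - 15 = 6*a^3 - 7*a^2 - 119*a + 20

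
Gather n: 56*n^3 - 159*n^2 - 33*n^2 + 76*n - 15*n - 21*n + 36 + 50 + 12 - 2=56*n^3 - 192*n^2 + 40*n + 96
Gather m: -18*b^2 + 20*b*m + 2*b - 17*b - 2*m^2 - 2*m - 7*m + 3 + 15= -18*b^2 - 15*b - 2*m^2 + m*(20*b - 9) + 18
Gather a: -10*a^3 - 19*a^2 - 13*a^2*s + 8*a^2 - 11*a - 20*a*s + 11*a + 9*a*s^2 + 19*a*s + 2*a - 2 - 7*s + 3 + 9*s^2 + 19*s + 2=-10*a^3 + a^2*(-13*s - 11) + a*(9*s^2 - s + 2) + 9*s^2 + 12*s + 3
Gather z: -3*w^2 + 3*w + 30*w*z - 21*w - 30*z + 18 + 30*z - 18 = -3*w^2 + 30*w*z - 18*w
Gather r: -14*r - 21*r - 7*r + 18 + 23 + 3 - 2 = 42 - 42*r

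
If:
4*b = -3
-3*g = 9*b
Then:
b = -3/4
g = 9/4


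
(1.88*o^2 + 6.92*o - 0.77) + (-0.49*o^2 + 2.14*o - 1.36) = 1.39*o^2 + 9.06*o - 2.13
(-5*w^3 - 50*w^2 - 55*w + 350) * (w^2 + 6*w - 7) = -5*w^5 - 80*w^4 - 320*w^3 + 370*w^2 + 2485*w - 2450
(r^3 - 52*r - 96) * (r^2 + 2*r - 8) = r^5 + 2*r^4 - 60*r^3 - 200*r^2 + 224*r + 768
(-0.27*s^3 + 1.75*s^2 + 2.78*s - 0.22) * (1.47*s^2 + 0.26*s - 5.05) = -0.3969*s^5 + 2.5023*s^4 + 5.9051*s^3 - 8.4381*s^2 - 14.0962*s + 1.111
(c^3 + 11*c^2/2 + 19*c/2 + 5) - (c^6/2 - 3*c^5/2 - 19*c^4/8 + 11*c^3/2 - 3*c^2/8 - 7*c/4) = -c^6/2 + 3*c^5/2 + 19*c^4/8 - 9*c^3/2 + 47*c^2/8 + 45*c/4 + 5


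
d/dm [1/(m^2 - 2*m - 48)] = 2*(1 - m)/(-m^2 + 2*m + 48)^2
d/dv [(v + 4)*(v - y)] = 2*v - y + 4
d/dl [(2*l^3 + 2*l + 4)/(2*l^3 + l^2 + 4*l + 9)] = 2*(l^4 + 4*l^3 + 14*l^2 - 4*l + 1)/(4*l^6 + 4*l^5 + 17*l^4 + 44*l^3 + 34*l^2 + 72*l + 81)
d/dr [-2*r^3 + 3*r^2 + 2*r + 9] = -6*r^2 + 6*r + 2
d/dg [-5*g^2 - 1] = -10*g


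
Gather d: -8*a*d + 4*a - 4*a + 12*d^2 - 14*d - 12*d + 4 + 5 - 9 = 12*d^2 + d*(-8*a - 26)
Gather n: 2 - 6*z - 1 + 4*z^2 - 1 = 4*z^2 - 6*z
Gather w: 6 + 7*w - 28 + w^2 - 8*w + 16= w^2 - w - 6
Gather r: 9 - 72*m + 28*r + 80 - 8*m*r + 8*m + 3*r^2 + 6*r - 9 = -64*m + 3*r^2 + r*(34 - 8*m) + 80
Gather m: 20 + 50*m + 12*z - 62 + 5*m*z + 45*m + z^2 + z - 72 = m*(5*z + 95) + z^2 + 13*z - 114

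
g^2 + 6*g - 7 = (g - 1)*(g + 7)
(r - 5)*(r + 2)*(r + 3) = r^3 - 19*r - 30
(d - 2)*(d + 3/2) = d^2 - d/2 - 3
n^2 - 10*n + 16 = (n - 8)*(n - 2)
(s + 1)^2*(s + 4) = s^3 + 6*s^2 + 9*s + 4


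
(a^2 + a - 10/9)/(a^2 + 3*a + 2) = (a^2 + a - 10/9)/(a^2 + 3*a + 2)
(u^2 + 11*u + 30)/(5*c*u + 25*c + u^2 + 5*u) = (u + 6)/(5*c + u)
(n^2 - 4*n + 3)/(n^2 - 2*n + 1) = (n - 3)/(n - 1)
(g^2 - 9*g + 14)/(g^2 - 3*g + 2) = (g - 7)/(g - 1)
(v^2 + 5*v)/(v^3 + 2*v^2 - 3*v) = (v + 5)/(v^2 + 2*v - 3)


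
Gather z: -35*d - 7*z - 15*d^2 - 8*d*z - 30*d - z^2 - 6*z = -15*d^2 - 65*d - z^2 + z*(-8*d - 13)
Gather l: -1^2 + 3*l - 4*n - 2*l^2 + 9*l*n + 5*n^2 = -2*l^2 + l*(9*n + 3) + 5*n^2 - 4*n - 1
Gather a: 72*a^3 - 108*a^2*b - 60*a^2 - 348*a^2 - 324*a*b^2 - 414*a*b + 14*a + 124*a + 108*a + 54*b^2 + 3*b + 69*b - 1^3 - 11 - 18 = 72*a^3 + a^2*(-108*b - 408) + a*(-324*b^2 - 414*b + 246) + 54*b^2 + 72*b - 30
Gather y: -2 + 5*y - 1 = 5*y - 3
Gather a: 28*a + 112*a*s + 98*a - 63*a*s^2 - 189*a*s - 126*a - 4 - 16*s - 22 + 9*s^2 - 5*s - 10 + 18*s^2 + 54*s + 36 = a*(-63*s^2 - 77*s) + 27*s^2 + 33*s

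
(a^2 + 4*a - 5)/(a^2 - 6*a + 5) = (a + 5)/(a - 5)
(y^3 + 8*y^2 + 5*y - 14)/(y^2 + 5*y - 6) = (y^2 + 9*y + 14)/(y + 6)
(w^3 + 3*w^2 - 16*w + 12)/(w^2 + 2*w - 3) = (w^2 + 4*w - 12)/(w + 3)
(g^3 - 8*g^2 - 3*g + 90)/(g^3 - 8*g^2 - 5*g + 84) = (g^2 - 11*g + 30)/(g^2 - 11*g + 28)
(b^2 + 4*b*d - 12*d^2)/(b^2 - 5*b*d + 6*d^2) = (b + 6*d)/(b - 3*d)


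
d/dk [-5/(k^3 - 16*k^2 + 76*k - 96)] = 5*(3*k^2 - 32*k + 76)/(k^3 - 16*k^2 + 76*k - 96)^2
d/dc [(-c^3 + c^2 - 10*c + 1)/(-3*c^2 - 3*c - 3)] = (c^4 + 2*c^3 - 8*c^2 + 11)/(3*(c^4 + 2*c^3 + 3*c^2 + 2*c + 1))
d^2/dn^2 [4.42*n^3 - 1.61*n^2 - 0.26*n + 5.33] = 26.52*n - 3.22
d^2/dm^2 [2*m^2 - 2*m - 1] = 4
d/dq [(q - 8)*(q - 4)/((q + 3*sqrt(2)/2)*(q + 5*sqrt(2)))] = (13*sqrt(2)*q^2 + 24*q^2 - 68*q - 416*sqrt(2) - 360)/(2*q^4 + 26*sqrt(2)*q^3 + 229*q^2 + 390*sqrt(2)*q + 450)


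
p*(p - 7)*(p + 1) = p^3 - 6*p^2 - 7*p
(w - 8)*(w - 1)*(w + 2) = w^3 - 7*w^2 - 10*w + 16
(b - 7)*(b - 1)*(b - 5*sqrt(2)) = b^3 - 8*b^2 - 5*sqrt(2)*b^2 + 7*b + 40*sqrt(2)*b - 35*sqrt(2)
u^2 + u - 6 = (u - 2)*(u + 3)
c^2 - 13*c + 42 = (c - 7)*(c - 6)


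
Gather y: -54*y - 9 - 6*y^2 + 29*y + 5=-6*y^2 - 25*y - 4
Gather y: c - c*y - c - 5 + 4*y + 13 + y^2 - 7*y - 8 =y^2 + y*(-c - 3)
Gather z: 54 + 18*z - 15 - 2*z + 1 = 16*z + 40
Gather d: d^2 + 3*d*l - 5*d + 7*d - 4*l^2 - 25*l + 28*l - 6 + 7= d^2 + d*(3*l + 2) - 4*l^2 + 3*l + 1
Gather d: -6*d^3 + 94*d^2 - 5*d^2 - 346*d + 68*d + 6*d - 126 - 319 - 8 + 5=-6*d^3 + 89*d^2 - 272*d - 448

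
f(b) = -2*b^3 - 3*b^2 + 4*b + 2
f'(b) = -6*b^2 - 6*b + 4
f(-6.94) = 498.26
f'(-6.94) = -243.34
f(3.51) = -107.41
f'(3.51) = -90.98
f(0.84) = 2.06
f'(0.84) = -5.27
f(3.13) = -76.20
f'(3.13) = -73.56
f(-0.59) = -0.99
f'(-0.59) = 5.45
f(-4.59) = 113.84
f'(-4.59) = -94.87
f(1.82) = -12.71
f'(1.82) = -26.79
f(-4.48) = 103.70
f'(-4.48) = -89.54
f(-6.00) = 302.00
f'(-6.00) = -176.00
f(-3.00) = 17.00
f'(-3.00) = -32.00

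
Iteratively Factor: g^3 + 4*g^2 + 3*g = (g)*(g^2 + 4*g + 3) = g*(g + 3)*(g + 1)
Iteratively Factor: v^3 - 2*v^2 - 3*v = (v + 1)*(v^2 - 3*v) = (v - 3)*(v + 1)*(v)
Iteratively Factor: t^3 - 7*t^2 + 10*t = (t - 2)*(t^2 - 5*t) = (t - 5)*(t - 2)*(t)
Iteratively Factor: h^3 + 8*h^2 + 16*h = (h + 4)*(h^2 + 4*h) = h*(h + 4)*(h + 4)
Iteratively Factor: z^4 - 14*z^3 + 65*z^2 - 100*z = (z - 5)*(z^3 - 9*z^2 + 20*z) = (z - 5)*(z - 4)*(z^2 - 5*z) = (z - 5)^2*(z - 4)*(z)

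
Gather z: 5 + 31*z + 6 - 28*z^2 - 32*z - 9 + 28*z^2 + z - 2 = 0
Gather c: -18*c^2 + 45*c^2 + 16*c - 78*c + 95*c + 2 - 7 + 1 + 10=27*c^2 + 33*c + 6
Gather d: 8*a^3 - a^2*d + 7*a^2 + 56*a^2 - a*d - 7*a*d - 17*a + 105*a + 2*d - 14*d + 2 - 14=8*a^3 + 63*a^2 + 88*a + d*(-a^2 - 8*a - 12) - 12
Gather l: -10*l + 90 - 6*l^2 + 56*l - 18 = -6*l^2 + 46*l + 72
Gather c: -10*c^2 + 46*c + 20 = -10*c^2 + 46*c + 20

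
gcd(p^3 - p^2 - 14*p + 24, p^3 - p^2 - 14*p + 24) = p^3 - p^2 - 14*p + 24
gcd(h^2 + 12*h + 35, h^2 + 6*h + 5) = h + 5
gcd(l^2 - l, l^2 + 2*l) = l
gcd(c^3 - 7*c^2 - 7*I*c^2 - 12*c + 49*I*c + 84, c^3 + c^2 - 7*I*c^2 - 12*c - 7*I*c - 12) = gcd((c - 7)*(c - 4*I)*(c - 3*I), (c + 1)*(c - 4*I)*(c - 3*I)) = c^2 - 7*I*c - 12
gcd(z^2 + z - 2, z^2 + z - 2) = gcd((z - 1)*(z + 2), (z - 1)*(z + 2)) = z^2 + z - 2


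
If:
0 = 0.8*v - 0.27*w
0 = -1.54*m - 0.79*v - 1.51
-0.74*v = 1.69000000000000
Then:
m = 0.19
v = -2.28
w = -6.77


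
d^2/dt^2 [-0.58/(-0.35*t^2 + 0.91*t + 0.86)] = (0.1421*t^2 - 0.36946*t - 0.58*(0.7*t - 0.91)*(1.4*t - 1.82) - 0.34916)/(-0.35*t^2 + 0.91*t + 0.86)^3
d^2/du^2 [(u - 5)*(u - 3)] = 2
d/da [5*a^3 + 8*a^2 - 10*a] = 15*a^2 + 16*a - 10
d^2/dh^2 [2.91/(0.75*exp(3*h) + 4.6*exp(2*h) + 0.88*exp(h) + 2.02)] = (2.91*(2.25*exp(2*h) + 9.2*exp(h) + 0.88)*(4.5*exp(2*h) + 18.4*exp(h) + 1.76)*exp(h) - (19.6425*exp(2*h) + 53.544*exp(h) + 2.5608)*(0.75*exp(3*h) + 4.6*exp(2*h) + 0.88*exp(h) + 2.02))*exp(h)/(0.75*exp(3*h) + 4.6*exp(2*h) + 0.88*exp(h) + 2.02)^3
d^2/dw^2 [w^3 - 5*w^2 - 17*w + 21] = 6*w - 10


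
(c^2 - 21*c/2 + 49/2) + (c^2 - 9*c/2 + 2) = 2*c^2 - 15*c + 53/2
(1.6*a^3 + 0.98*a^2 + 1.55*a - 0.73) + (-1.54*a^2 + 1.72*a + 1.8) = 1.6*a^3 - 0.56*a^2 + 3.27*a + 1.07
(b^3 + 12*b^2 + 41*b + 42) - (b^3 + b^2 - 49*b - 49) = 11*b^2 + 90*b + 91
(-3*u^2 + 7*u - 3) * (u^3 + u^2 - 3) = -3*u^5 + 4*u^4 + 4*u^3 + 6*u^2 - 21*u + 9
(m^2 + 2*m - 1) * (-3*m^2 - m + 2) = -3*m^4 - 7*m^3 + 3*m^2 + 5*m - 2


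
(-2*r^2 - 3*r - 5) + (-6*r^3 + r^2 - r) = -6*r^3 - r^2 - 4*r - 5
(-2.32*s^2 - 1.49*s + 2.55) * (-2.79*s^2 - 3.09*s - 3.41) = 6.4728*s^4 + 11.3259*s^3 + 5.4008*s^2 - 2.7986*s - 8.6955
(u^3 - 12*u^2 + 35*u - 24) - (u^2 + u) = u^3 - 13*u^2 + 34*u - 24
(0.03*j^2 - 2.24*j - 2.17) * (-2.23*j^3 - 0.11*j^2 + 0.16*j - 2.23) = -0.0669*j^5 + 4.9919*j^4 + 5.0903*j^3 - 0.1866*j^2 + 4.648*j + 4.8391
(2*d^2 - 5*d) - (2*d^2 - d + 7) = -4*d - 7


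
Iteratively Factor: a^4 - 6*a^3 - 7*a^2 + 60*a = (a + 3)*(a^3 - 9*a^2 + 20*a) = (a - 4)*(a + 3)*(a^2 - 5*a) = a*(a - 4)*(a + 3)*(a - 5)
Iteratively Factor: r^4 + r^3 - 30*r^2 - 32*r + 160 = (r - 2)*(r^3 + 3*r^2 - 24*r - 80) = (r - 5)*(r - 2)*(r^2 + 8*r + 16) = (r - 5)*(r - 2)*(r + 4)*(r + 4)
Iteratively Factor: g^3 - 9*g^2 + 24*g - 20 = (g - 2)*(g^2 - 7*g + 10) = (g - 2)^2*(g - 5)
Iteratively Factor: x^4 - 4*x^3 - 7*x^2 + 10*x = (x - 1)*(x^3 - 3*x^2 - 10*x) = x*(x - 1)*(x^2 - 3*x - 10) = x*(x - 1)*(x + 2)*(x - 5)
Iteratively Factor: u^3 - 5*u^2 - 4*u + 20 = (u - 2)*(u^2 - 3*u - 10) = (u - 2)*(u + 2)*(u - 5)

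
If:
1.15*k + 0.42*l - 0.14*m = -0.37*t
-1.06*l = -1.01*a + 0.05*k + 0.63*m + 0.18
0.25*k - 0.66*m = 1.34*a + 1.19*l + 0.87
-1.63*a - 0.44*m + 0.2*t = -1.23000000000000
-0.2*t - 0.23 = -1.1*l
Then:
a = -0.02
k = 1.90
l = -0.68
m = 0.67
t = -4.87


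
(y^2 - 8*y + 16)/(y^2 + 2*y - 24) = (y - 4)/(y + 6)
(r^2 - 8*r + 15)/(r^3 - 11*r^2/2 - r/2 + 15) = 2*(r - 3)/(2*r^2 - r - 6)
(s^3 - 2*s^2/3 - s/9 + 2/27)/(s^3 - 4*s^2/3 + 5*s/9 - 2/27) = (3*s + 1)/(3*s - 1)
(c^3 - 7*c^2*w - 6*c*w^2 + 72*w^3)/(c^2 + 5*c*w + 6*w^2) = (c^2 - 10*c*w + 24*w^2)/(c + 2*w)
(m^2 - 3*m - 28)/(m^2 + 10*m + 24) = (m - 7)/(m + 6)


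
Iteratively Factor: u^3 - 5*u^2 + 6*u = (u)*(u^2 - 5*u + 6) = u*(u - 2)*(u - 3)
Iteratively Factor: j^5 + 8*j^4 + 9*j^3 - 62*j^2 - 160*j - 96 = (j - 3)*(j^4 + 11*j^3 + 42*j^2 + 64*j + 32) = (j - 3)*(j + 4)*(j^3 + 7*j^2 + 14*j + 8) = (j - 3)*(j + 4)^2*(j^2 + 3*j + 2) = (j - 3)*(j + 2)*(j + 4)^2*(j + 1)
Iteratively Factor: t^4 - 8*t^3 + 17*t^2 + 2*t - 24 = (t + 1)*(t^3 - 9*t^2 + 26*t - 24) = (t - 4)*(t + 1)*(t^2 - 5*t + 6) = (t - 4)*(t - 3)*(t + 1)*(t - 2)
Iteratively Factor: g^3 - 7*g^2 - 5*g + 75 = (g - 5)*(g^2 - 2*g - 15) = (g - 5)*(g + 3)*(g - 5)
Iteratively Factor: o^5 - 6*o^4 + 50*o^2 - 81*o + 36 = (o - 1)*(o^4 - 5*o^3 - 5*o^2 + 45*o - 36) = (o - 1)*(o + 3)*(o^3 - 8*o^2 + 19*o - 12) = (o - 1)^2*(o + 3)*(o^2 - 7*o + 12) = (o - 3)*(o - 1)^2*(o + 3)*(o - 4)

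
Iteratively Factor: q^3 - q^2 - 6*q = (q - 3)*(q^2 + 2*q) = q*(q - 3)*(q + 2)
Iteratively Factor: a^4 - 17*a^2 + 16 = (a + 1)*(a^3 - a^2 - 16*a + 16) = (a - 1)*(a + 1)*(a^2 - 16) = (a - 1)*(a + 1)*(a + 4)*(a - 4)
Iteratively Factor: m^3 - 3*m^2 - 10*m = (m)*(m^2 - 3*m - 10) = m*(m - 5)*(m + 2)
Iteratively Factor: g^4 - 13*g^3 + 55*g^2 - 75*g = (g - 3)*(g^3 - 10*g^2 + 25*g) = (g - 5)*(g - 3)*(g^2 - 5*g) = (g - 5)^2*(g - 3)*(g)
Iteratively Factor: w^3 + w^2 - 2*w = (w)*(w^2 + w - 2) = w*(w - 1)*(w + 2)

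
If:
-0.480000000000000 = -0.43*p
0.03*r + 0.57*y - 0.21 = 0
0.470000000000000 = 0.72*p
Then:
No Solution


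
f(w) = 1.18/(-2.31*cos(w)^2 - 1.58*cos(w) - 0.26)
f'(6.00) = 0.13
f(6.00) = -0.30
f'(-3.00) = -0.54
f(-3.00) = -1.23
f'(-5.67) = -0.38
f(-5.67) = -0.38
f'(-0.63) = 0.40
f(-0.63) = -0.39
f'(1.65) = -63.96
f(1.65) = -7.90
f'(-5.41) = -0.83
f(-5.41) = -0.53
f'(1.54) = -21.02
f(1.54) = -3.80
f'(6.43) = -0.06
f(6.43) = -0.29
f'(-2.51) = -6.25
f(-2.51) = -2.41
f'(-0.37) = 0.18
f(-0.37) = -0.32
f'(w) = 1.18*(-4.62*sin(w)*cos(w) - 1.58*sin(w))/(-2.31*cos(w)^2 - 1.58*cos(w) - 0.26)^2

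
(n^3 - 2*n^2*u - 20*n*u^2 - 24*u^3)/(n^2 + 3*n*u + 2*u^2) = (n^2 - 4*n*u - 12*u^2)/(n + u)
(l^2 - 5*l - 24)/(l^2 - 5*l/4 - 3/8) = 8*(-l^2 + 5*l + 24)/(-8*l^2 + 10*l + 3)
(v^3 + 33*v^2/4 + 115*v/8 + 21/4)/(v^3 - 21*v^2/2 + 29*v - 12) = (8*v^3 + 66*v^2 + 115*v + 42)/(4*(2*v^3 - 21*v^2 + 58*v - 24))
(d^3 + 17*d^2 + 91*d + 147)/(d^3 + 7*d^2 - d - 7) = (d^2 + 10*d + 21)/(d^2 - 1)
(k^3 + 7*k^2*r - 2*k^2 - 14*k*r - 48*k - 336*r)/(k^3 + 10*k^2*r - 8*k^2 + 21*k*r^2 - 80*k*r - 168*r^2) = (k + 6)/(k + 3*r)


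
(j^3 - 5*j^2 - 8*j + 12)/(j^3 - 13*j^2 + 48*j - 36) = (j + 2)/(j - 6)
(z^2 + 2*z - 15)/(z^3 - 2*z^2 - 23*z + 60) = 1/(z - 4)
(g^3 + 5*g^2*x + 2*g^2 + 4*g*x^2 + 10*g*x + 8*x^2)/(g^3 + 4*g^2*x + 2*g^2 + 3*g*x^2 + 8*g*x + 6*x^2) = (g + 4*x)/(g + 3*x)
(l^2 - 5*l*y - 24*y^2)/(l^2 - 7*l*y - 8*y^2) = (l + 3*y)/(l + y)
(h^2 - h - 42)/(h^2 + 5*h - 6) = (h - 7)/(h - 1)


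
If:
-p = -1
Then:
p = 1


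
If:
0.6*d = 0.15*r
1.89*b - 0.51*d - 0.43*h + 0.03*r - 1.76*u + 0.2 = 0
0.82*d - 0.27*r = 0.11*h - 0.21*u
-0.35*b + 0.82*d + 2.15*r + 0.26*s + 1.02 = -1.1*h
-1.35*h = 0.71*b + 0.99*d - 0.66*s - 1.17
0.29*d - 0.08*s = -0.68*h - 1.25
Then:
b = -1.73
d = 0.45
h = -3.13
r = 1.81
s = -9.37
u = -1.08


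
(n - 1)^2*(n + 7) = n^3 + 5*n^2 - 13*n + 7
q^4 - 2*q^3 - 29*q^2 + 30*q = q*(q - 6)*(q - 1)*(q + 5)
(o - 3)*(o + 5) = o^2 + 2*o - 15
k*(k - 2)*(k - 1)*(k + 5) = k^4 + 2*k^3 - 13*k^2 + 10*k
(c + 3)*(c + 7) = c^2 + 10*c + 21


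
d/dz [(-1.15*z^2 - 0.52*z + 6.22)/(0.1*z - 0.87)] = (-0.115*z^2 + 2.001*z - 0.1696)/(0.01*z^2 - 0.174*z + 0.7569)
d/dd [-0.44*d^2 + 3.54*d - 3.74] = 3.54 - 0.88*d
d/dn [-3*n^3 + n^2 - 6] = n*(2 - 9*n)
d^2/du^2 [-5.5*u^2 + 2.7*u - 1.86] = -11.0000000000000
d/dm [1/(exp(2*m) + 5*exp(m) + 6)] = (-2*exp(m) - 5)*exp(m)/(exp(2*m) + 5*exp(m) + 6)^2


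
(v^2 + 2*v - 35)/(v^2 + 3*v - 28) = (v - 5)/(v - 4)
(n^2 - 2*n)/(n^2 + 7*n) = (n - 2)/(n + 7)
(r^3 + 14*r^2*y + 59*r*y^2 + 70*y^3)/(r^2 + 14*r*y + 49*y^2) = (r^2 + 7*r*y + 10*y^2)/(r + 7*y)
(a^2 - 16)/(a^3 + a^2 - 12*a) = (a - 4)/(a*(a - 3))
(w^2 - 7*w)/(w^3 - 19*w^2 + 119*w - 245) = w/(w^2 - 12*w + 35)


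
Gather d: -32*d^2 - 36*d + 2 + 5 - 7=-32*d^2 - 36*d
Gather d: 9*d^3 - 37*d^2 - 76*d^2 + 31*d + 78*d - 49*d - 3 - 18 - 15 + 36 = 9*d^3 - 113*d^2 + 60*d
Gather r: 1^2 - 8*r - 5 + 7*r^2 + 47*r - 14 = 7*r^2 + 39*r - 18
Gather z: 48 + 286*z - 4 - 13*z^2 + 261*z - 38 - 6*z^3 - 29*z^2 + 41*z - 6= -6*z^3 - 42*z^2 + 588*z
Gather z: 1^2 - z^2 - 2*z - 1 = -z^2 - 2*z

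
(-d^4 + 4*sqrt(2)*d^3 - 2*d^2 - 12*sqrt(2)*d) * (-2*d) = 2*d^5 - 8*sqrt(2)*d^4 + 4*d^3 + 24*sqrt(2)*d^2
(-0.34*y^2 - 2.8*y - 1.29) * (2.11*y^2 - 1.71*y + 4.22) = -0.7174*y^4 - 5.3266*y^3 + 0.6313*y^2 - 9.6101*y - 5.4438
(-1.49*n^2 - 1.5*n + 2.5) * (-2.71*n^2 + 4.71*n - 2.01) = 4.0379*n^4 - 2.9529*n^3 - 10.8451*n^2 + 14.79*n - 5.025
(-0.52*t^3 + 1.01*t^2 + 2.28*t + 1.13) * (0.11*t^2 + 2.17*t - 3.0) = -0.0572*t^5 - 1.0173*t^4 + 4.0025*t^3 + 2.0419*t^2 - 4.3879*t - 3.39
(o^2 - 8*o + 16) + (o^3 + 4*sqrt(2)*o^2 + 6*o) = o^3 + o^2 + 4*sqrt(2)*o^2 - 2*o + 16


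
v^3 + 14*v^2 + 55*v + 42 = (v + 1)*(v + 6)*(v + 7)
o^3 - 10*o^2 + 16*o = o*(o - 8)*(o - 2)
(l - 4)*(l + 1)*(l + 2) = l^3 - l^2 - 10*l - 8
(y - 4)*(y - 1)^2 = y^3 - 6*y^2 + 9*y - 4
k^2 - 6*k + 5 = (k - 5)*(k - 1)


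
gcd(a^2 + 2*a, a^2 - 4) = a + 2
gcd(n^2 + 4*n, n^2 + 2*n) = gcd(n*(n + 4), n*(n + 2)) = n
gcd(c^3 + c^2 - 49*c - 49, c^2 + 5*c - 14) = c + 7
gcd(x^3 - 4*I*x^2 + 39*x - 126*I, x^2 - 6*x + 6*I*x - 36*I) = x + 6*I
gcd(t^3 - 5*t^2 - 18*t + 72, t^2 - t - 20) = t + 4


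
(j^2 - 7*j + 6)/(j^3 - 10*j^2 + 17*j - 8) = (j - 6)/(j^2 - 9*j + 8)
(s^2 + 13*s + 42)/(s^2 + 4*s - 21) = (s + 6)/(s - 3)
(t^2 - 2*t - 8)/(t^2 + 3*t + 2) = (t - 4)/(t + 1)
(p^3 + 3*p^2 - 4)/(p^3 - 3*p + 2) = (p + 2)/(p - 1)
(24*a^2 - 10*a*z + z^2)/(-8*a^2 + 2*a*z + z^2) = (24*a^2 - 10*a*z + z^2)/(-8*a^2 + 2*a*z + z^2)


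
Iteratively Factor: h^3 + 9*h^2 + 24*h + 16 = (h + 1)*(h^2 + 8*h + 16) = (h + 1)*(h + 4)*(h + 4)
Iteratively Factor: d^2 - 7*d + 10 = (d - 2)*(d - 5)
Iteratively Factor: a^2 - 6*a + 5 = (a - 5)*(a - 1)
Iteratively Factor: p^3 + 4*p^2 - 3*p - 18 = (p + 3)*(p^2 + p - 6) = (p - 2)*(p + 3)*(p + 3)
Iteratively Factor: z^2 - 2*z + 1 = (z - 1)*(z - 1)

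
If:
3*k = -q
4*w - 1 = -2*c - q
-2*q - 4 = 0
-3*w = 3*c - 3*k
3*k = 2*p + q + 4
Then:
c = -1/6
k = 2/3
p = 0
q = -2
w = 5/6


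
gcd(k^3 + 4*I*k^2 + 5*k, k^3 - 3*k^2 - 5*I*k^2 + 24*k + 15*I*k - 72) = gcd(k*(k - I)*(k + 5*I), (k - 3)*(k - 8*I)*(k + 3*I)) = 1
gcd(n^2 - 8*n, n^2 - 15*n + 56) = n - 8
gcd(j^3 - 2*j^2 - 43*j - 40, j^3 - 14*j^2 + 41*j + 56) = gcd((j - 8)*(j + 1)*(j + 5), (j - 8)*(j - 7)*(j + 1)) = j^2 - 7*j - 8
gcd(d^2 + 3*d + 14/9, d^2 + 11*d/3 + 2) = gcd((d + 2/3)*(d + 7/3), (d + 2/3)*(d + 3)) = d + 2/3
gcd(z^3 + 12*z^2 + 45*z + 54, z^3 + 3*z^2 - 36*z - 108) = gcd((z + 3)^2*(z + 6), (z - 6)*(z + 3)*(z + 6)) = z^2 + 9*z + 18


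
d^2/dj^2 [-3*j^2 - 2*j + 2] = -6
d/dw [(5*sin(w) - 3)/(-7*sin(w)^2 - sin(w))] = (35*cos(w) - 42/tan(w) - 3*cos(w)/sin(w)^2)/(7*sin(w) + 1)^2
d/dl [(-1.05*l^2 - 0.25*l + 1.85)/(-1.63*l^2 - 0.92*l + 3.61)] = (0.5585*l^2 - 1.55*l + 0.7995)/(2.6569*l^4 + 2.9992*l^3 - 10.9222*l^2 - 6.6424*l + 13.0321)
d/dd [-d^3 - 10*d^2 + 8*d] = -3*d^2 - 20*d + 8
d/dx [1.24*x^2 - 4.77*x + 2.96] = 2.48*x - 4.77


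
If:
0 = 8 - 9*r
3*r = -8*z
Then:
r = 8/9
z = -1/3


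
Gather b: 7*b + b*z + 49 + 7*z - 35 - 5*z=b*(z + 7) + 2*z + 14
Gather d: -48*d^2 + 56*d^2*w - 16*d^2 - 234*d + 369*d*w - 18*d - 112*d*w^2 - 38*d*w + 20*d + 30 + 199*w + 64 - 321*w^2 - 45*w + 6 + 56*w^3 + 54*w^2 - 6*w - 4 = d^2*(56*w - 64) + d*(-112*w^2 + 331*w - 232) + 56*w^3 - 267*w^2 + 148*w + 96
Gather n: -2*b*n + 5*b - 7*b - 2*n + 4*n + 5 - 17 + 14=-2*b + n*(2 - 2*b) + 2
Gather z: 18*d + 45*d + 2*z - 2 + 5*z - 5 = 63*d + 7*z - 7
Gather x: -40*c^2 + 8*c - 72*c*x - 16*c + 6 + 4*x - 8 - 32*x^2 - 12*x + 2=-40*c^2 - 8*c - 32*x^2 + x*(-72*c - 8)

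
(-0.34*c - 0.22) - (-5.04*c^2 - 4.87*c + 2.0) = 5.04*c^2 + 4.53*c - 2.22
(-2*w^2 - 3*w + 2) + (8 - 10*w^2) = -12*w^2 - 3*w + 10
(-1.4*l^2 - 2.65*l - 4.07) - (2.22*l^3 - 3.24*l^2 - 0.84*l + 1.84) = -2.22*l^3 + 1.84*l^2 - 1.81*l - 5.91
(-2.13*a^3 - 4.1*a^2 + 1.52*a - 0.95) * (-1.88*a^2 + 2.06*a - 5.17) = 4.0044*a^5 + 3.3202*a^4 - 0.291500000000001*a^3 + 26.1142*a^2 - 9.8154*a + 4.9115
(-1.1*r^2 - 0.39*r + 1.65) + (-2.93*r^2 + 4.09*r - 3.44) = -4.03*r^2 + 3.7*r - 1.79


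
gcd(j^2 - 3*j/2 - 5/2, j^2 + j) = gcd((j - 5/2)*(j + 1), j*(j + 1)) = j + 1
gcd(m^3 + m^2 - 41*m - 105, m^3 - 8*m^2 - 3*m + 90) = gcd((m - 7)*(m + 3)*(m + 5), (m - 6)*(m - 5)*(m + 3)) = m + 3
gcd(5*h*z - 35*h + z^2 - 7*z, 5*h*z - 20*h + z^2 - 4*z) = 5*h + z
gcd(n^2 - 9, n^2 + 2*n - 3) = n + 3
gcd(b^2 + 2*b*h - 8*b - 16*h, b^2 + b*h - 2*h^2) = b + 2*h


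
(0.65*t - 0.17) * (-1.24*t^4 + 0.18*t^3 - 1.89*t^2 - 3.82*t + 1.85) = -0.806*t^5 + 0.3278*t^4 - 1.2591*t^3 - 2.1617*t^2 + 1.8519*t - 0.3145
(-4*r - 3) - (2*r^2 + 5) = -2*r^2 - 4*r - 8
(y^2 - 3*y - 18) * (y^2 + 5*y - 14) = y^4 + 2*y^3 - 47*y^2 - 48*y + 252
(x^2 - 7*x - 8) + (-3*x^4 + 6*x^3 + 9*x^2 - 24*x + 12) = -3*x^4 + 6*x^3 + 10*x^2 - 31*x + 4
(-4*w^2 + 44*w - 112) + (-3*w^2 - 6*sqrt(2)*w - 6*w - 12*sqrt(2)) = -7*w^2 - 6*sqrt(2)*w + 38*w - 112 - 12*sqrt(2)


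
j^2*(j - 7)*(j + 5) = j^4 - 2*j^3 - 35*j^2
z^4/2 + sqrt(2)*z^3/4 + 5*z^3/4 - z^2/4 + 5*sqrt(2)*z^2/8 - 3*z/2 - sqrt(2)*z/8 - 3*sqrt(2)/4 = (z/2 + 1)*(z - 1)*(z + 3/2)*(z + sqrt(2)/2)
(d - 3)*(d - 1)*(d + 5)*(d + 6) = d^4 + 7*d^3 - 11*d^2 - 87*d + 90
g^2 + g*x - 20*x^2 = (g - 4*x)*(g + 5*x)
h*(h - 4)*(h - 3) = h^3 - 7*h^2 + 12*h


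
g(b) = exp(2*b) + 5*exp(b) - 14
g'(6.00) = 327526.73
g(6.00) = 164757.94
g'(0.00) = 7.00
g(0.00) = -8.00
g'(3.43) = 2061.12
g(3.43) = 1093.75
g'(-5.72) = 0.02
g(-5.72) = -13.98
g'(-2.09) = 0.65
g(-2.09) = -13.37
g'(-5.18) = 0.03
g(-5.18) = -13.97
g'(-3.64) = 0.13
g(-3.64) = -13.87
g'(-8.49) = 0.00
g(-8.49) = -14.00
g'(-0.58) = 3.43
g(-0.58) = -10.89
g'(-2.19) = 0.58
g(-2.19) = -13.43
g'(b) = 2*exp(2*b) + 5*exp(b)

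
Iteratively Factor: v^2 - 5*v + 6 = (v - 3)*(v - 2)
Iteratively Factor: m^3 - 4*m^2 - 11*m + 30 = (m - 5)*(m^2 + m - 6) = (m - 5)*(m - 2)*(m + 3)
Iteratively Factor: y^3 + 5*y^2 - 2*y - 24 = (y + 4)*(y^2 + y - 6) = (y - 2)*(y + 4)*(y + 3)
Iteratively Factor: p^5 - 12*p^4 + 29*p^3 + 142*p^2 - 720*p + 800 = (p - 5)*(p^4 - 7*p^3 - 6*p^2 + 112*p - 160) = (p - 5)^2*(p^3 - 2*p^2 - 16*p + 32) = (p - 5)^2*(p - 2)*(p^2 - 16) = (p - 5)^2*(p - 4)*(p - 2)*(p + 4)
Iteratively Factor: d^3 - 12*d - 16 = (d + 2)*(d^2 - 2*d - 8) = (d - 4)*(d + 2)*(d + 2)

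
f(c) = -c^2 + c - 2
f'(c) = 1 - 2*c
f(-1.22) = -4.71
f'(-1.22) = 3.44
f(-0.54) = -2.83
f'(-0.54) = 2.08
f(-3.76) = -19.90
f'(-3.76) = 8.52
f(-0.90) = -3.71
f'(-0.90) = 2.80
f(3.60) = -11.36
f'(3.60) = -6.20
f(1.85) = -3.57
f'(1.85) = -2.70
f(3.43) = -10.33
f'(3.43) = -5.86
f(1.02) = -2.02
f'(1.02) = -1.04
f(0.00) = -2.00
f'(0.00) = 1.00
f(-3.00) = -14.00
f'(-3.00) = 7.00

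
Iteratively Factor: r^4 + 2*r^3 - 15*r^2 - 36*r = (r + 3)*(r^3 - r^2 - 12*r) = (r - 4)*(r + 3)*(r^2 + 3*r) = (r - 4)*(r + 3)^2*(r)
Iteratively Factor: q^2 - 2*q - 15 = (q - 5)*(q + 3)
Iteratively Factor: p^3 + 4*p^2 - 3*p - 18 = (p + 3)*(p^2 + p - 6) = (p + 3)^2*(p - 2)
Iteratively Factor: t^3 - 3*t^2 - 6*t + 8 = (t - 1)*(t^2 - 2*t - 8) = (t - 1)*(t + 2)*(t - 4)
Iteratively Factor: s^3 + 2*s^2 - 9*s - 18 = (s + 3)*(s^2 - s - 6) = (s - 3)*(s + 3)*(s + 2)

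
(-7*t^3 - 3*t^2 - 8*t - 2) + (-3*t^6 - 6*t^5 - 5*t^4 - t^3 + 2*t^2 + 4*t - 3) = -3*t^6 - 6*t^5 - 5*t^4 - 8*t^3 - t^2 - 4*t - 5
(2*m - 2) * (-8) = 16 - 16*m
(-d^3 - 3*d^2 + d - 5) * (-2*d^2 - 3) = 2*d^5 + 6*d^4 + d^3 + 19*d^2 - 3*d + 15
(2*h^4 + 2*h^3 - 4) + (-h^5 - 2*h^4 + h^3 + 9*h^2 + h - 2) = -h^5 + 3*h^3 + 9*h^2 + h - 6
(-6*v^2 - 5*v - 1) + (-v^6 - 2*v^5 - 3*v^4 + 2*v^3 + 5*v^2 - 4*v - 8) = -v^6 - 2*v^5 - 3*v^4 + 2*v^3 - v^2 - 9*v - 9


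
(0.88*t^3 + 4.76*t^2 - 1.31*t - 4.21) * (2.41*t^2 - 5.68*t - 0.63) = 2.1208*t^5 + 6.4732*t^4 - 30.7483*t^3 - 5.7041*t^2 + 24.7381*t + 2.6523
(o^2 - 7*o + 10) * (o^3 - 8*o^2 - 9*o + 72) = o^5 - 15*o^4 + 57*o^3 + 55*o^2 - 594*o + 720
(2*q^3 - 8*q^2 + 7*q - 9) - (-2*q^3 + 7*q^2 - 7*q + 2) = 4*q^3 - 15*q^2 + 14*q - 11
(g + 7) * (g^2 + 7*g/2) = g^3 + 21*g^2/2 + 49*g/2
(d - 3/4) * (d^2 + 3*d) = d^3 + 9*d^2/4 - 9*d/4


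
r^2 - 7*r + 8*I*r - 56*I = (r - 7)*(r + 8*I)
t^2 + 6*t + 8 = (t + 2)*(t + 4)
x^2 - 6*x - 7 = (x - 7)*(x + 1)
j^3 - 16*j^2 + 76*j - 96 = (j - 8)*(j - 6)*(j - 2)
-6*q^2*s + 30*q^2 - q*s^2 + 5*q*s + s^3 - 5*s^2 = (-3*q + s)*(2*q + s)*(s - 5)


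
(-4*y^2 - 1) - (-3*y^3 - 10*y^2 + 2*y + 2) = 3*y^3 + 6*y^2 - 2*y - 3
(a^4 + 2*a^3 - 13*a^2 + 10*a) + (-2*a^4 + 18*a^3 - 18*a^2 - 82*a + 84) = -a^4 + 20*a^3 - 31*a^2 - 72*a + 84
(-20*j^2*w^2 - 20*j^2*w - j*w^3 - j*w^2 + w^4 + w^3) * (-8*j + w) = 160*j^3*w^2 + 160*j^3*w - 12*j^2*w^3 - 12*j^2*w^2 - 9*j*w^4 - 9*j*w^3 + w^5 + w^4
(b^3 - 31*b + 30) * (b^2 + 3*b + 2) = b^5 + 3*b^4 - 29*b^3 - 63*b^2 + 28*b + 60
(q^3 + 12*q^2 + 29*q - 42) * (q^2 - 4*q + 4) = q^5 + 8*q^4 - 15*q^3 - 110*q^2 + 284*q - 168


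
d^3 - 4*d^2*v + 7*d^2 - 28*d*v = d*(d + 7)*(d - 4*v)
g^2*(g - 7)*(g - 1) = g^4 - 8*g^3 + 7*g^2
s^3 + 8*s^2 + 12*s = s*(s + 2)*(s + 6)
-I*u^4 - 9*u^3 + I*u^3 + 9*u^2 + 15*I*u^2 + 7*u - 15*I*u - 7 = (u - 7*I)*(u - I)^2*(-I*u + I)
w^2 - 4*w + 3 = (w - 3)*(w - 1)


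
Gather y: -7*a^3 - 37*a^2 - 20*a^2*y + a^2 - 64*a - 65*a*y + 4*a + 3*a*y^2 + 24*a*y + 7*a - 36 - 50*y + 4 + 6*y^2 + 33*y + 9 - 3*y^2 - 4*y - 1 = -7*a^3 - 36*a^2 - 53*a + y^2*(3*a + 3) + y*(-20*a^2 - 41*a - 21) - 24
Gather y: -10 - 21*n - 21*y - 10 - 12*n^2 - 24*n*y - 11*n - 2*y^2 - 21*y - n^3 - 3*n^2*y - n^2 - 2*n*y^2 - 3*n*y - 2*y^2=-n^3 - 13*n^2 - 32*n + y^2*(-2*n - 4) + y*(-3*n^2 - 27*n - 42) - 20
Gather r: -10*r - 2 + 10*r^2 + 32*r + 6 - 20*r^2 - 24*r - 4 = -10*r^2 - 2*r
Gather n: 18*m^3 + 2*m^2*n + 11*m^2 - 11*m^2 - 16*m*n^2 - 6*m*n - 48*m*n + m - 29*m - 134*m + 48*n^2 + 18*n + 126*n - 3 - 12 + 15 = 18*m^3 - 162*m + n^2*(48 - 16*m) + n*(2*m^2 - 54*m + 144)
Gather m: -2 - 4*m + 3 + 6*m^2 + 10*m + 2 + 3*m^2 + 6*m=9*m^2 + 12*m + 3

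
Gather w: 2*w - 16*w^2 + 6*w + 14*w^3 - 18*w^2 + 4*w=14*w^3 - 34*w^2 + 12*w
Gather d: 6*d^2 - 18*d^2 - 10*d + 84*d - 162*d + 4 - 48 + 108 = -12*d^2 - 88*d + 64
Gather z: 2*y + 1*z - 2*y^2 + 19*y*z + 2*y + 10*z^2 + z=-2*y^2 + 4*y + 10*z^2 + z*(19*y + 2)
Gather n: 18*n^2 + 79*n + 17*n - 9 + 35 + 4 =18*n^2 + 96*n + 30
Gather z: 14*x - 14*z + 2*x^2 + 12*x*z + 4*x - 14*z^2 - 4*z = 2*x^2 + 18*x - 14*z^2 + z*(12*x - 18)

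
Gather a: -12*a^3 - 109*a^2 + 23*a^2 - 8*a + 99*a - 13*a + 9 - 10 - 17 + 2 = -12*a^3 - 86*a^2 + 78*a - 16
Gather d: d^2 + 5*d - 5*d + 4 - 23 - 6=d^2 - 25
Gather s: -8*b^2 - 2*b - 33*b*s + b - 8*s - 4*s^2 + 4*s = -8*b^2 - b - 4*s^2 + s*(-33*b - 4)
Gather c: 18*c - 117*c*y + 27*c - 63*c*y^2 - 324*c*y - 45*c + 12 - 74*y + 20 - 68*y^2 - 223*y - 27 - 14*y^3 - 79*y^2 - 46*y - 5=c*(-63*y^2 - 441*y) - 14*y^3 - 147*y^2 - 343*y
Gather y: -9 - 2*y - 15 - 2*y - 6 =-4*y - 30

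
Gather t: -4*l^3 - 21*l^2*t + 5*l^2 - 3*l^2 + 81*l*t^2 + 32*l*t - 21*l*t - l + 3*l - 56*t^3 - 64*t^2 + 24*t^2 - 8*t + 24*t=-4*l^3 + 2*l^2 + 2*l - 56*t^3 + t^2*(81*l - 40) + t*(-21*l^2 + 11*l + 16)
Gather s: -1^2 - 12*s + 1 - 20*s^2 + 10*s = -20*s^2 - 2*s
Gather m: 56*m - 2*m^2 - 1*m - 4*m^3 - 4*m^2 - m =-4*m^3 - 6*m^2 + 54*m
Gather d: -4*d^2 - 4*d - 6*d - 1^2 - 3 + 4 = -4*d^2 - 10*d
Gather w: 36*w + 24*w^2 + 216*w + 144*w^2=168*w^2 + 252*w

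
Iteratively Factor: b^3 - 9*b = (b + 3)*(b^2 - 3*b) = b*(b + 3)*(b - 3)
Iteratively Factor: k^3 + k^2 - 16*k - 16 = (k + 1)*(k^2 - 16) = (k + 1)*(k + 4)*(k - 4)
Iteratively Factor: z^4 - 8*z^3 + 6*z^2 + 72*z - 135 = (z + 3)*(z^3 - 11*z^2 + 39*z - 45) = (z - 3)*(z + 3)*(z^2 - 8*z + 15) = (z - 3)^2*(z + 3)*(z - 5)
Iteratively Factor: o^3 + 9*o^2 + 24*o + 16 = (o + 1)*(o^2 + 8*o + 16) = (o + 1)*(o + 4)*(o + 4)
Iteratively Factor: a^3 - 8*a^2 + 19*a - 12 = (a - 4)*(a^2 - 4*a + 3) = (a - 4)*(a - 1)*(a - 3)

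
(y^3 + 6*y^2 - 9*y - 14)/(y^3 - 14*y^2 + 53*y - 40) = (y^3 + 6*y^2 - 9*y - 14)/(y^3 - 14*y^2 + 53*y - 40)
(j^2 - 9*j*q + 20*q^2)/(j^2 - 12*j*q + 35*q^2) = (-j + 4*q)/(-j + 7*q)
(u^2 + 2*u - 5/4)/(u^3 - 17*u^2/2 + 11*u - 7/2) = (u + 5/2)/(u^2 - 8*u + 7)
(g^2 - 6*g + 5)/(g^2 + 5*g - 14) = (g^2 - 6*g + 5)/(g^2 + 5*g - 14)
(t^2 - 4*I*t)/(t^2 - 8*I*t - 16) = t/(t - 4*I)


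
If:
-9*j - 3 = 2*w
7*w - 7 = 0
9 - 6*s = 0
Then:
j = -5/9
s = 3/2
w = 1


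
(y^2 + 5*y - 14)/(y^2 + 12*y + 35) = (y - 2)/(y + 5)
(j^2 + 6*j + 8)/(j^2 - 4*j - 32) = (j + 2)/(j - 8)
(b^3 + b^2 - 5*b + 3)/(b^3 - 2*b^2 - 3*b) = (-b^3 - b^2 + 5*b - 3)/(b*(-b^2 + 2*b + 3))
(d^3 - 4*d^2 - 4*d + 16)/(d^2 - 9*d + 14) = (d^2 - 2*d - 8)/(d - 7)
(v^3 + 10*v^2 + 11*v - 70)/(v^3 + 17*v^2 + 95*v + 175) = (v - 2)/(v + 5)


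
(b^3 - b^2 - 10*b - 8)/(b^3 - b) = (b^2 - 2*b - 8)/(b*(b - 1))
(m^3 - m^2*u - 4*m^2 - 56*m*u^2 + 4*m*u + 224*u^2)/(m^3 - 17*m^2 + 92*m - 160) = (m^2 - m*u - 56*u^2)/(m^2 - 13*m + 40)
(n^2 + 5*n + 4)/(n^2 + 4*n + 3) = (n + 4)/(n + 3)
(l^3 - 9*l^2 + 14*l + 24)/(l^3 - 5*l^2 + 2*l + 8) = (l - 6)/(l - 2)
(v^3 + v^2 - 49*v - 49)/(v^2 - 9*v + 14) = (v^2 + 8*v + 7)/(v - 2)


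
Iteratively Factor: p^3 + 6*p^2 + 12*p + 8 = (p + 2)*(p^2 + 4*p + 4) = (p + 2)^2*(p + 2)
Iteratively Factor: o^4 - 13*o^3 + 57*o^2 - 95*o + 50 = (o - 5)*(o^3 - 8*o^2 + 17*o - 10) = (o - 5)*(o - 2)*(o^2 - 6*o + 5) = (o - 5)*(o - 2)*(o - 1)*(o - 5)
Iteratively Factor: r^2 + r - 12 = (r - 3)*(r + 4)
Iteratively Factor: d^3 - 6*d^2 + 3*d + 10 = (d - 2)*(d^2 - 4*d - 5) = (d - 2)*(d + 1)*(d - 5)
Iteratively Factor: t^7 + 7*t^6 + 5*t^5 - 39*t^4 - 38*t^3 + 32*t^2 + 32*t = (t - 1)*(t^6 + 8*t^5 + 13*t^4 - 26*t^3 - 64*t^2 - 32*t) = (t - 1)*(t + 4)*(t^5 + 4*t^4 - 3*t^3 - 14*t^2 - 8*t) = (t - 1)*(t + 1)*(t + 4)*(t^4 + 3*t^3 - 6*t^2 - 8*t) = (t - 1)*(t + 1)*(t + 4)^2*(t^3 - t^2 - 2*t) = (t - 1)*(t + 1)^2*(t + 4)^2*(t^2 - 2*t) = t*(t - 1)*(t + 1)^2*(t + 4)^2*(t - 2)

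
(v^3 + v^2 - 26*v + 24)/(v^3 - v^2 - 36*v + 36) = (v - 4)/(v - 6)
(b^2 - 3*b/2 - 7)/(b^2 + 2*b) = (b - 7/2)/b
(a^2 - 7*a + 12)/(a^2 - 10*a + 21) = (a - 4)/(a - 7)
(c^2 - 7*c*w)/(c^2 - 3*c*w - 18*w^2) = c*(-c + 7*w)/(-c^2 + 3*c*w + 18*w^2)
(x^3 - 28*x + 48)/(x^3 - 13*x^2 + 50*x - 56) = (x + 6)/(x - 7)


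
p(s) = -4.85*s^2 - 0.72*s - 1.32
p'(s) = -9.7*s - 0.72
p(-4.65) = -102.84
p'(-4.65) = 44.38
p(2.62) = -36.50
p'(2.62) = -26.13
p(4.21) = -90.31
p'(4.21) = -41.56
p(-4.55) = -98.45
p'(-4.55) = 43.42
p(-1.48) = -10.88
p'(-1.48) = 13.64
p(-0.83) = -4.06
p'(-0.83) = 7.33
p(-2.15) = -22.19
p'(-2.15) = 20.14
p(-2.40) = -27.53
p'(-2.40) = 22.56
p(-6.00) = -171.60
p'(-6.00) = 57.48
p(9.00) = -400.65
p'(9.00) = -88.02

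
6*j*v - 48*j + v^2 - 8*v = (6*j + v)*(v - 8)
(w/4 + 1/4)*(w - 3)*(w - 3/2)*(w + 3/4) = w^4/4 - 11*w^3/16 - 21*w^2/32 + 9*w/8 + 27/32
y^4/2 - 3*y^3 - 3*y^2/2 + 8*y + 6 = (y - 6)*(y - 2)*(sqrt(2)*y/2 + sqrt(2)/2)^2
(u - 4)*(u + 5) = u^2 + u - 20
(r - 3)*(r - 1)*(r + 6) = r^3 + 2*r^2 - 21*r + 18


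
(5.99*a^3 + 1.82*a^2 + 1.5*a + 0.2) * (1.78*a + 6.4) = 10.6622*a^4 + 41.5756*a^3 + 14.318*a^2 + 9.956*a + 1.28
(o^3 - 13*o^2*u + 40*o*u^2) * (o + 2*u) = o^4 - 11*o^3*u + 14*o^2*u^2 + 80*o*u^3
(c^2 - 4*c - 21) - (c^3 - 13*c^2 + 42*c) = -c^3 + 14*c^2 - 46*c - 21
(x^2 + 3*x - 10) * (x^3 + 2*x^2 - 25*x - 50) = x^5 + 5*x^4 - 29*x^3 - 145*x^2 + 100*x + 500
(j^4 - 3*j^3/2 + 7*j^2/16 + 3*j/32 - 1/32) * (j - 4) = j^5 - 11*j^4/2 + 103*j^3/16 - 53*j^2/32 - 13*j/32 + 1/8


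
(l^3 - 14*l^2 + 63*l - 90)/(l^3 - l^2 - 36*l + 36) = (l^2 - 8*l + 15)/(l^2 + 5*l - 6)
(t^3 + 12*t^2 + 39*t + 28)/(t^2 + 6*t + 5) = (t^2 + 11*t + 28)/(t + 5)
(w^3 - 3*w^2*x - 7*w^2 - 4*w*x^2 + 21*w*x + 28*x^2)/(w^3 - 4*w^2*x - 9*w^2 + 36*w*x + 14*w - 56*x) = (w + x)/(w - 2)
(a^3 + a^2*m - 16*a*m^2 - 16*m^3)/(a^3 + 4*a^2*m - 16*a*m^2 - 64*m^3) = (a + m)/(a + 4*m)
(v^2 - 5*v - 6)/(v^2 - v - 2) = (v - 6)/(v - 2)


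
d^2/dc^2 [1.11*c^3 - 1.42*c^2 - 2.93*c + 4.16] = 6.66*c - 2.84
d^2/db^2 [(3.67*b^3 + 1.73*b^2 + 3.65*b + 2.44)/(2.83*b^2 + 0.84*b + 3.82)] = (-23.930842*b^3 + 75.694044*b^2 + 119.374716*b - 22.246936)/(22.665187*b^6 + 20.182428*b^5 + 97.772538*b^4 + 55.078128*b^3 + 131.975652*b^2 + 36.772848*b + 55.742968)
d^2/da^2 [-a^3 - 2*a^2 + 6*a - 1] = -6*a - 4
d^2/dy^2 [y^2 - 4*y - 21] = 2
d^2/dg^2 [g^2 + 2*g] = 2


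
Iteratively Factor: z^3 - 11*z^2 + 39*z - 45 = (z - 3)*(z^2 - 8*z + 15) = (z - 5)*(z - 3)*(z - 3)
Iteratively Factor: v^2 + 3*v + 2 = (v + 1)*(v + 2)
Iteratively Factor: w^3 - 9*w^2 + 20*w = (w - 5)*(w^2 - 4*w) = w*(w - 5)*(w - 4)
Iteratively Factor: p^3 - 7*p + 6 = (p - 1)*(p^2 + p - 6) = (p - 2)*(p - 1)*(p + 3)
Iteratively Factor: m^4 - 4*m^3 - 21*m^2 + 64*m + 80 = (m + 4)*(m^3 - 8*m^2 + 11*m + 20) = (m - 4)*(m + 4)*(m^2 - 4*m - 5) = (m - 4)*(m + 1)*(m + 4)*(m - 5)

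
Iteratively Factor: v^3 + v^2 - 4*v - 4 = (v + 1)*(v^2 - 4) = (v + 1)*(v + 2)*(v - 2)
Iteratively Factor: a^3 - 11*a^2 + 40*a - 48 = (a - 4)*(a^2 - 7*a + 12) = (a - 4)^2*(a - 3)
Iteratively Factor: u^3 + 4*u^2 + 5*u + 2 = (u + 1)*(u^2 + 3*u + 2) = (u + 1)^2*(u + 2)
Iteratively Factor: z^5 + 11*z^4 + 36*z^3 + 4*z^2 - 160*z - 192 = (z + 4)*(z^4 + 7*z^3 + 8*z^2 - 28*z - 48) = (z + 3)*(z + 4)*(z^3 + 4*z^2 - 4*z - 16) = (z + 2)*(z + 3)*(z + 4)*(z^2 + 2*z - 8) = (z - 2)*(z + 2)*(z + 3)*(z + 4)*(z + 4)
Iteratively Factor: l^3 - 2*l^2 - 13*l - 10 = (l + 1)*(l^2 - 3*l - 10) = (l + 1)*(l + 2)*(l - 5)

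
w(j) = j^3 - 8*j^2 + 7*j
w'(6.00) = 19.00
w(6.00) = -30.00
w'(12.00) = 247.00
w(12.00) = 660.00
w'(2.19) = -13.65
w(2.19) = -12.54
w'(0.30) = 2.47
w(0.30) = 1.41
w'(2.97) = -14.06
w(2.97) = -23.58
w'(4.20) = -7.28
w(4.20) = -37.63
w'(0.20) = 3.92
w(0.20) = 1.09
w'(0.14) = 4.82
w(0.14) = 0.83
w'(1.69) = -11.47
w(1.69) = -6.19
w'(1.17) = -7.61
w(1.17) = -1.16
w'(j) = 3*j^2 - 16*j + 7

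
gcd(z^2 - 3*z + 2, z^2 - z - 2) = z - 2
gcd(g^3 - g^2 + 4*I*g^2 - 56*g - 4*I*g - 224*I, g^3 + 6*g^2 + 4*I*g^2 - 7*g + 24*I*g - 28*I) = g^2 + g*(7 + 4*I) + 28*I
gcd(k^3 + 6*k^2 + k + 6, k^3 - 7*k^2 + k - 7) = k^2 + 1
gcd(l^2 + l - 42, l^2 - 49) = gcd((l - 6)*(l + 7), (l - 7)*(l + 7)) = l + 7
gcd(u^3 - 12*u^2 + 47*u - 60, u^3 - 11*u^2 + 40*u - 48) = u^2 - 7*u + 12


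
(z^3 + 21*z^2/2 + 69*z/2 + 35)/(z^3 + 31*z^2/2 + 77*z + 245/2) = (z + 2)/(z + 7)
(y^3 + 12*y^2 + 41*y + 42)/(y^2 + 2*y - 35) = (y^2 + 5*y + 6)/(y - 5)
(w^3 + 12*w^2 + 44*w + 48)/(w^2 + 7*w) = (w^3 + 12*w^2 + 44*w + 48)/(w*(w + 7))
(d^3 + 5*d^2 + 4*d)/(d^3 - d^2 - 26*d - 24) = d/(d - 6)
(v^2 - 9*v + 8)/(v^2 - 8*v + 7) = (v - 8)/(v - 7)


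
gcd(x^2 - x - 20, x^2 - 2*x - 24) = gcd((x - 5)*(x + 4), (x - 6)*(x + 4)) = x + 4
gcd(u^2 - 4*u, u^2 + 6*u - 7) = 1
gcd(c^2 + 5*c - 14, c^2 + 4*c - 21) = c + 7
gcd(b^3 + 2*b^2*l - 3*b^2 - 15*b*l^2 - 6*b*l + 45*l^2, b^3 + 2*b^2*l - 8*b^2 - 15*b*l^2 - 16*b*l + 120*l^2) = b^2 + 2*b*l - 15*l^2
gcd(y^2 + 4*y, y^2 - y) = y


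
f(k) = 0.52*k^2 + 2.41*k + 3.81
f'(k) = 1.04*k + 2.41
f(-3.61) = 1.89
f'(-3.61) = -1.34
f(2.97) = 15.55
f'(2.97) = 5.50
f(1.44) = 8.36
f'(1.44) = 3.91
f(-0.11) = 3.55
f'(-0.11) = 2.30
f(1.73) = 9.54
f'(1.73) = 4.21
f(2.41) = 12.64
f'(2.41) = 4.92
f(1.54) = 8.75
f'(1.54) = 4.01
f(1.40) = 8.20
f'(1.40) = 3.87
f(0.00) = 3.81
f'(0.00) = 2.41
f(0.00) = 3.81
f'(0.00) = 2.41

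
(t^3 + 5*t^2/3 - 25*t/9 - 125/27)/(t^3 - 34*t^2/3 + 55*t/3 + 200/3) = (t^2 - 25/9)/(t^2 - 13*t + 40)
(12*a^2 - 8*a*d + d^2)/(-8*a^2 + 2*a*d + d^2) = (-6*a + d)/(4*a + d)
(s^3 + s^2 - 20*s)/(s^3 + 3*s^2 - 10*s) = (s - 4)/(s - 2)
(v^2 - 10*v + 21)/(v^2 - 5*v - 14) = (v - 3)/(v + 2)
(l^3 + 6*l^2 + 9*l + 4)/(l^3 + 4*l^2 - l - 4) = (l + 1)/(l - 1)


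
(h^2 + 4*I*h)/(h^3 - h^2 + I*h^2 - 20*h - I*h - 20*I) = h*(h + 4*I)/(h^3 + h^2*(-1 + I) - h*(20 + I) - 20*I)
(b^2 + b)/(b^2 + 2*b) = (b + 1)/(b + 2)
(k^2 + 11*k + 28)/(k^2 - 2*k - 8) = (k^2 + 11*k + 28)/(k^2 - 2*k - 8)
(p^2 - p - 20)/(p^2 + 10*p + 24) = (p - 5)/(p + 6)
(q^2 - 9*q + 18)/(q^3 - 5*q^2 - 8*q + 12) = (q - 3)/(q^2 + q - 2)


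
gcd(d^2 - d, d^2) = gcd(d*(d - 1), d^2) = d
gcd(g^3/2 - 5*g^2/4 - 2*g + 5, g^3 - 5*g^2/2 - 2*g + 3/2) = 1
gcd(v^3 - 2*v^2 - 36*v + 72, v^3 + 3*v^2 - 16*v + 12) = v^2 + 4*v - 12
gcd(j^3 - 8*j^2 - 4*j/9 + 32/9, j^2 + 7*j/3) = 1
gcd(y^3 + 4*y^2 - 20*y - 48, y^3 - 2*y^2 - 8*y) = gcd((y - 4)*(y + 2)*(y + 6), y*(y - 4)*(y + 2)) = y^2 - 2*y - 8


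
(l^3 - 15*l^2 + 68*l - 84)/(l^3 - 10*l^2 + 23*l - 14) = (l - 6)/(l - 1)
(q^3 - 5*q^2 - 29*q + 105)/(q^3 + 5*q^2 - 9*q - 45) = (q - 7)/(q + 3)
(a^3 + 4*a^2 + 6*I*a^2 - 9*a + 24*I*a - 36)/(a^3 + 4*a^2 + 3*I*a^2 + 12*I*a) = (a + 3*I)/a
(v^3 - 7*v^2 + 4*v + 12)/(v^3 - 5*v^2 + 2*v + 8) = (v - 6)/(v - 4)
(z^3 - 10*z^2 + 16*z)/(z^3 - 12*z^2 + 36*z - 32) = z/(z - 2)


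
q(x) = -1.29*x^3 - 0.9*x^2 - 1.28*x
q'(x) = -3.87*x^2 - 1.8*x - 1.28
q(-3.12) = 34.41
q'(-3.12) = -33.34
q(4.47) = -138.92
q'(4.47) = -86.65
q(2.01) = -16.68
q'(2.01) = -20.53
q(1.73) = -11.59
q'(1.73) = -15.98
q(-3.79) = 62.15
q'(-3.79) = -50.05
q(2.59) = -31.76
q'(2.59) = -31.90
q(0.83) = -2.42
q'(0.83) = -5.44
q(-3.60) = 53.13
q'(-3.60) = -44.96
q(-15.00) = 4170.45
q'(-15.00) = -845.03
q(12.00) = -2374.08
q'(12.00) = -580.16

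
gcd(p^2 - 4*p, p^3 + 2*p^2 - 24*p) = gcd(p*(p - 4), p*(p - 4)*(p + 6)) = p^2 - 4*p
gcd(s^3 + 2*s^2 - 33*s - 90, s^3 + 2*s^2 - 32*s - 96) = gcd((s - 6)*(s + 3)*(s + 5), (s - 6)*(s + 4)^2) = s - 6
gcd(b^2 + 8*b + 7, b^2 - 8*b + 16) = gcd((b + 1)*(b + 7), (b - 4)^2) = 1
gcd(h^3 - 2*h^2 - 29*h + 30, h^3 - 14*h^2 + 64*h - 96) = h - 6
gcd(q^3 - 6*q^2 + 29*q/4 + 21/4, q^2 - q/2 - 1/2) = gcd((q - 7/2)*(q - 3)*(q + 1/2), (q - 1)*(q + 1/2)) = q + 1/2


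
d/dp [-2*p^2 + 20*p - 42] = 20 - 4*p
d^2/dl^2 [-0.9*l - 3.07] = 0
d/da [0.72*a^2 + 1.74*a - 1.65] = 1.44*a + 1.74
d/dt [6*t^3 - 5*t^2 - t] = 18*t^2 - 10*t - 1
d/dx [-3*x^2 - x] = -6*x - 1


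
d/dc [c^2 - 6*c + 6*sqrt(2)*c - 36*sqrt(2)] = 2*c - 6 + 6*sqrt(2)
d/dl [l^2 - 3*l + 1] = 2*l - 3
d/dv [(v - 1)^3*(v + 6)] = (v - 1)^2*(4*v + 17)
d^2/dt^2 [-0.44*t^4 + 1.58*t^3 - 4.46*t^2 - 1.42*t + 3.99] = -5.28*t^2 + 9.48*t - 8.92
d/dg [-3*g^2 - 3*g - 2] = -6*g - 3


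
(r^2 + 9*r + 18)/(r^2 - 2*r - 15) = (r + 6)/(r - 5)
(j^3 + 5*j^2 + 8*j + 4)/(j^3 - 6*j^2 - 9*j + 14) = (j^2 + 3*j + 2)/(j^2 - 8*j + 7)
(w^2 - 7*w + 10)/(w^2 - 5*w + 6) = (w - 5)/(w - 3)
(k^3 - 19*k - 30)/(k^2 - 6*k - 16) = (k^2 - 2*k - 15)/(k - 8)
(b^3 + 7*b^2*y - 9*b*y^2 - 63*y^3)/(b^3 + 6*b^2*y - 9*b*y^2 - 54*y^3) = (b + 7*y)/(b + 6*y)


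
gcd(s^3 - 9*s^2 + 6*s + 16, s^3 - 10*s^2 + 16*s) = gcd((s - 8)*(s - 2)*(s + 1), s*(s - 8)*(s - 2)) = s^2 - 10*s + 16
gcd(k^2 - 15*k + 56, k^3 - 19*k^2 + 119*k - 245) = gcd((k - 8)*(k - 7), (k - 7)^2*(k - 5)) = k - 7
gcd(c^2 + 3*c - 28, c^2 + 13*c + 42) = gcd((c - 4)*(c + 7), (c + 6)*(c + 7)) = c + 7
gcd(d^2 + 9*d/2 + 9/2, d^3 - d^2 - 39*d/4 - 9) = d + 3/2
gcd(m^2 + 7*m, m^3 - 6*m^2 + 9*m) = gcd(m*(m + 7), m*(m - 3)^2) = m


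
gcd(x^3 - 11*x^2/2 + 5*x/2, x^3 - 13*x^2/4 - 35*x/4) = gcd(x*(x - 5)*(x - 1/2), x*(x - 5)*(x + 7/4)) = x^2 - 5*x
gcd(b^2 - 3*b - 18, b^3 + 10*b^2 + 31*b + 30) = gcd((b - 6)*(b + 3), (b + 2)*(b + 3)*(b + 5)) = b + 3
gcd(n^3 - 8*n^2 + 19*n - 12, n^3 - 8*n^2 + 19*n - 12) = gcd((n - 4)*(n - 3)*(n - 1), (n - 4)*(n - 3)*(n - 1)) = n^3 - 8*n^2 + 19*n - 12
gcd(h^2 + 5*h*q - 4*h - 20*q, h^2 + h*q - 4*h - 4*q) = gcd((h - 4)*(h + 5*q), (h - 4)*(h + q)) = h - 4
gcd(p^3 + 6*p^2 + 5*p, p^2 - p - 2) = p + 1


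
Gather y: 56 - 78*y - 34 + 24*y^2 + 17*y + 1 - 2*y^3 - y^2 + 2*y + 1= -2*y^3 + 23*y^2 - 59*y + 24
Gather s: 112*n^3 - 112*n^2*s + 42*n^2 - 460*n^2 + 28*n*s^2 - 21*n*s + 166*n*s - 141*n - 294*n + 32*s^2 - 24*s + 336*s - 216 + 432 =112*n^3 - 418*n^2 - 435*n + s^2*(28*n + 32) + s*(-112*n^2 + 145*n + 312) + 216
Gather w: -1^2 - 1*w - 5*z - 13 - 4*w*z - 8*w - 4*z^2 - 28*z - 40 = w*(-4*z - 9) - 4*z^2 - 33*z - 54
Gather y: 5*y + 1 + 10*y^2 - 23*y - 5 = 10*y^2 - 18*y - 4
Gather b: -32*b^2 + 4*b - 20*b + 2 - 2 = -32*b^2 - 16*b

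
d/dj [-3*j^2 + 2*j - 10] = 2 - 6*j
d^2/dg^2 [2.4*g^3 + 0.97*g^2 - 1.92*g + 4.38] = 14.4*g + 1.94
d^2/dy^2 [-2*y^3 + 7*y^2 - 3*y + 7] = 14 - 12*y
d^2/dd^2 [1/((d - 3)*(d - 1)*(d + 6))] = 2*(6*d^4 + 16*d^3 - 51*d^2 - 180*d + 405)/(d^9 + 6*d^8 - 51*d^7 - 190*d^6 + 1287*d^5 + 594*d^4 - 12825*d^3 + 25758*d^2 - 20412*d + 5832)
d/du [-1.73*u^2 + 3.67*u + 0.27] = 3.67 - 3.46*u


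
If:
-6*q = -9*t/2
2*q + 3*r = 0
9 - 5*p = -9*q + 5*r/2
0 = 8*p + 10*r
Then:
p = -15/13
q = -18/13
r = 12/13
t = -24/13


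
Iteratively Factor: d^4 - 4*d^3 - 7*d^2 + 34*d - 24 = (d + 3)*(d^3 - 7*d^2 + 14*d - 8) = (d - 4)*(d + 3)*(d^2 - 3*d + 2) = (d - 4)*(d - 1)*(d + 3)*(d - 2)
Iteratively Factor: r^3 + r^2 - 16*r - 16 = (r - 4)*(r^2 + 5*r + 4) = (r - 4)*(r + 1)*(r + 4)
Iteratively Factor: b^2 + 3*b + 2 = (b + 1)*(b + 2)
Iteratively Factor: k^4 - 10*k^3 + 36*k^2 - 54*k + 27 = (k - 3)*(k^3 - 7*k^2 + 15*k - 9) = (k - 3)^2*(k^2 - 4*k + 3) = (k - 3)^2*(k - 1)*(k - 3)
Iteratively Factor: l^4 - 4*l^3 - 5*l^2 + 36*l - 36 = (l + 3)*(l^3 - 7*l^2 + 16*l - 12) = (l - 2)*(l + 3)*(l^2 - 5*l + 6) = (l - 3)*(l - 2)*(l + 3)*(l - 2)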